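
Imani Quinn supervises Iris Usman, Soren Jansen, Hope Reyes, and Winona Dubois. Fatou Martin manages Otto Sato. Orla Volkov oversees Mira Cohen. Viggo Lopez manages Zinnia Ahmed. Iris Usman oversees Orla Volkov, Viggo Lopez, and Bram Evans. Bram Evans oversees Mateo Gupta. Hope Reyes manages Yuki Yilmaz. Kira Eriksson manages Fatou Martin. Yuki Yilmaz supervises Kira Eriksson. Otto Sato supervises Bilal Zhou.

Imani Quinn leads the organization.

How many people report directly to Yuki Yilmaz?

1

Yuki Yilmaz directly manages Kira Eriksson. That is 1 direct report.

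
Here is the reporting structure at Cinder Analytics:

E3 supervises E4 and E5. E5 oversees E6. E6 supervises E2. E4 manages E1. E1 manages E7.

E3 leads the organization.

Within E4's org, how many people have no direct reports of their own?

1

The only person in E4's organization with no one reporting to them is E7. That is 1.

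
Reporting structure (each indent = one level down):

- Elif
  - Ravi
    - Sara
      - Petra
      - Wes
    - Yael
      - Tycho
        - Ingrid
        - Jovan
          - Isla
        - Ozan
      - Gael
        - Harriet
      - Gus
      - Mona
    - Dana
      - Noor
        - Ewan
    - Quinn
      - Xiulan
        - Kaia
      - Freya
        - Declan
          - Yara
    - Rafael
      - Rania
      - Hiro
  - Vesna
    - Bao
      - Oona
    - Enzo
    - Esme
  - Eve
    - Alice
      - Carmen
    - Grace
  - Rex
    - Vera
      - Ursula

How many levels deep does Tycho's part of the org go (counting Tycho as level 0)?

The longest chain under Tycho runs Tycho → Jovan → Isla, which is 2 levels below Tycho.

2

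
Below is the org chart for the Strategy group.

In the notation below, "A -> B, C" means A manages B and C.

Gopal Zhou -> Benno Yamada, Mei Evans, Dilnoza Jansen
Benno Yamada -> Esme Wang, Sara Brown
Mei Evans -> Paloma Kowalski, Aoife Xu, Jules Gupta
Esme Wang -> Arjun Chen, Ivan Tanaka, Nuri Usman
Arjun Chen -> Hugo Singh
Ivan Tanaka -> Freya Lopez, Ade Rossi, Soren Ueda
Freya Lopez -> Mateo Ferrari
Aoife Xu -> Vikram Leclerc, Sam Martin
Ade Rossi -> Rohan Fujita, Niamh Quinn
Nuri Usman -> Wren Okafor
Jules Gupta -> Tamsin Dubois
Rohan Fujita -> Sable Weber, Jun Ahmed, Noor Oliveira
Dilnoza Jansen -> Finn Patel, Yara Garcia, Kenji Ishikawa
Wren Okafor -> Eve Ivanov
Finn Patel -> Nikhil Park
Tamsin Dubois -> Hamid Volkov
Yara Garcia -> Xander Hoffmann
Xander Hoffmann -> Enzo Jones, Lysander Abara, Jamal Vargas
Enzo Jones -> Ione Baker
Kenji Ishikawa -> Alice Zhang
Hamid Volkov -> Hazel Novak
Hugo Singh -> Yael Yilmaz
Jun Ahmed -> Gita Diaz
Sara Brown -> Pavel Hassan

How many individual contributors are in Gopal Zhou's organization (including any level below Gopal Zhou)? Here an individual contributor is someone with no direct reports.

18

The people in Gopal Zhou's organization with no one reporting to them are Alice Zhang, Jamal Vargas, Lysander Abara, Ione Baker, Nikhil Park, Hazel Novak, Sam Martin, Vikram Leclerc, Paloma Kowalski, Pavel Hassan, Eve Ivanov, Soren Ueda, Niamh Quinn, Noor Oliveira, Gita Diaz, Sable Weber, Mateo Ferrari, Yael Yilmaz. That is 18.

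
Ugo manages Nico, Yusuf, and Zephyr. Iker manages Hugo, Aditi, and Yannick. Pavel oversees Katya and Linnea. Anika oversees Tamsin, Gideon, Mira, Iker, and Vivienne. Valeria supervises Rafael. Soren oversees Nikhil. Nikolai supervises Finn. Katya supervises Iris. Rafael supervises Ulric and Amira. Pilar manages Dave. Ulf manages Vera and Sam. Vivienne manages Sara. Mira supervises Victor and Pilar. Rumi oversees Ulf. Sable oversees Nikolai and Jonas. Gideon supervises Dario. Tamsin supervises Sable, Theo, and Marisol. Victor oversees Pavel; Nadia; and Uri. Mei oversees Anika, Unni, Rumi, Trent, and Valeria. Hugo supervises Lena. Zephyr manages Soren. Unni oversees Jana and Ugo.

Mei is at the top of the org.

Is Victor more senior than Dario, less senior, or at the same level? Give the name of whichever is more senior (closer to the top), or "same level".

same level

Both Victor and Dario are 3 levels below Mei.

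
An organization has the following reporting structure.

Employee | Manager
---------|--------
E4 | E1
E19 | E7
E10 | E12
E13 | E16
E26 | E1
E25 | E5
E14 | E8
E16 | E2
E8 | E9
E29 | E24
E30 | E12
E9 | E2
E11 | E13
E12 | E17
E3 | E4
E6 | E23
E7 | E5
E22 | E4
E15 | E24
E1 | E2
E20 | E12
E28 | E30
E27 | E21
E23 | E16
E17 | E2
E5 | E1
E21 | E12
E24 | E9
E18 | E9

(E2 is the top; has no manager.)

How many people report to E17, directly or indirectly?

7

E17 directly manages E12. Under E12: E10, E21, E27, E30, E28, E20 (6). That's 7 in total.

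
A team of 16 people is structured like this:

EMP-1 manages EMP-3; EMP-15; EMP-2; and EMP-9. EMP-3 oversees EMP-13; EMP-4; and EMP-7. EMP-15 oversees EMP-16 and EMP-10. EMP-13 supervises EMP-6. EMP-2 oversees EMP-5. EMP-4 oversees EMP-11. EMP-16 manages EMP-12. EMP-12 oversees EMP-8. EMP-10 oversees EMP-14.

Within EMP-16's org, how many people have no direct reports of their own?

The only person in EMP-16's organization with no one reporting to them is EMP-8. That is 1.

1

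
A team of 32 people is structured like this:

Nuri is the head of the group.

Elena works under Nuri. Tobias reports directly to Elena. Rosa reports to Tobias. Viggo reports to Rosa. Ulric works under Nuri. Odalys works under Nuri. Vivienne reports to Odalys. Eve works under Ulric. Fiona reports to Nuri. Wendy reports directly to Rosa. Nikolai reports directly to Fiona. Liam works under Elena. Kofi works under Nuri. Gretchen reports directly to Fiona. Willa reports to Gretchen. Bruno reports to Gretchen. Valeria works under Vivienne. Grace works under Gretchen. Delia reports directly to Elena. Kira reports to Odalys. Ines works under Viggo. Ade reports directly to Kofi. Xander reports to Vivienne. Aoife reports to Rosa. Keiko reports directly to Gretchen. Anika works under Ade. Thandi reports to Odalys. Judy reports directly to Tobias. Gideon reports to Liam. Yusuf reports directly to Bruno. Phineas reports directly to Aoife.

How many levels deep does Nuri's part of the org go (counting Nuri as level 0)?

5

The longest chain under Nuri runs Nuri → Elena → Tobias → Rosa → Aoife → Phineas, which is 5 levels below Nuri.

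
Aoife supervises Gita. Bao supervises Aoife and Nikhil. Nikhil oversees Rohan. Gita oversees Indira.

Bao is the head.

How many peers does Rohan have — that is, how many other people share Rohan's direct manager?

Rohan reports to Nikhil, and Nikhil has no other direct reports. Rohan has 0 peers.

0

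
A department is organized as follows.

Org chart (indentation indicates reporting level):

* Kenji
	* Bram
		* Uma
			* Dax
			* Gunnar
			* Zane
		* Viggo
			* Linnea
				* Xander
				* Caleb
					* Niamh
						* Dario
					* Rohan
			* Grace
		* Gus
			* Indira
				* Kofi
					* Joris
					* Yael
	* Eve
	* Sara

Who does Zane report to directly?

Zane reports directly to Uma.

Uma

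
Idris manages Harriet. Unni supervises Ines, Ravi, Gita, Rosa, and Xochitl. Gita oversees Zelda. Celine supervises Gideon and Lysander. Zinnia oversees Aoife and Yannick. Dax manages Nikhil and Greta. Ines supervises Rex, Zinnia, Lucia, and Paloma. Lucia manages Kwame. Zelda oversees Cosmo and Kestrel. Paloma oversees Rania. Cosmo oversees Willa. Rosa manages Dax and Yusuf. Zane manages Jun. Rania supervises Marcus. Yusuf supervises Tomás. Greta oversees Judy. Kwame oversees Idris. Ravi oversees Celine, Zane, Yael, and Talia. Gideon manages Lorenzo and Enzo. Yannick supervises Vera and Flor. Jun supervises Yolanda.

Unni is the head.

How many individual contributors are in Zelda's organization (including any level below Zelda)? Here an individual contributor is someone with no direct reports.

The people in Zelda's organization with no one reporting to them are Kestrel, Willa. That is 2.

2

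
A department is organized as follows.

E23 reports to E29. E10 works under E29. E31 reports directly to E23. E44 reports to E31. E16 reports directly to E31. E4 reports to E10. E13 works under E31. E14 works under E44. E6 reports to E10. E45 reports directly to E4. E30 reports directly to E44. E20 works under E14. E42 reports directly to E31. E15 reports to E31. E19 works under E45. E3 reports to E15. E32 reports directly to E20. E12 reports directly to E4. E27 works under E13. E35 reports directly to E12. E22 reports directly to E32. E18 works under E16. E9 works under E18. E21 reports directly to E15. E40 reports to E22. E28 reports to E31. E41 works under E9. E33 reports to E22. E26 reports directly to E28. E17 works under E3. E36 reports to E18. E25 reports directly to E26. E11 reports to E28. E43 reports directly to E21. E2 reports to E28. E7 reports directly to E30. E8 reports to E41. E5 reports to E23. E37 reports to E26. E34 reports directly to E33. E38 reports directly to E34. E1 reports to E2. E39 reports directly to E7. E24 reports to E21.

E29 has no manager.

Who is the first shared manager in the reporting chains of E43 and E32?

E43's chain of managers is E21, E15, E31, E23, E29. E32's chain of managers is E20, E14, E44, E31, E23, E29. The first manager that appears in both chains is E31.

E31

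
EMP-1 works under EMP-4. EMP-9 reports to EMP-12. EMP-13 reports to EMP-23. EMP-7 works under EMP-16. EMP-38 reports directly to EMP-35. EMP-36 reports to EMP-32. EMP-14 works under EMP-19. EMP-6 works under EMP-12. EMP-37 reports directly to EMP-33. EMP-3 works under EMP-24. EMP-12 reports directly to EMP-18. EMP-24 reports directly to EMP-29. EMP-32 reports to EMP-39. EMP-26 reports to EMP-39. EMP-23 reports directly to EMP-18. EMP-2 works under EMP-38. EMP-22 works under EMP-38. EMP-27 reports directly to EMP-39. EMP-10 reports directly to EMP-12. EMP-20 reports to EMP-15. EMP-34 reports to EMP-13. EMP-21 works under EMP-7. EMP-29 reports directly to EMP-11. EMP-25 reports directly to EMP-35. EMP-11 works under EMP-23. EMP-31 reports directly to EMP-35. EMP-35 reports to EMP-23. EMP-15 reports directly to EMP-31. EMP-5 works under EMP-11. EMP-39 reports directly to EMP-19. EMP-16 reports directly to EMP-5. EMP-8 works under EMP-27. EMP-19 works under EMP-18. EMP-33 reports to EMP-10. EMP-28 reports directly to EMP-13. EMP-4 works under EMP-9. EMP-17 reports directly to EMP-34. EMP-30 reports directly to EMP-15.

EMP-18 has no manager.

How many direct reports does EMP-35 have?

3

EMP-35 directly manages EMP-38, EMP-31, EMP-25. That is 3 direct reports.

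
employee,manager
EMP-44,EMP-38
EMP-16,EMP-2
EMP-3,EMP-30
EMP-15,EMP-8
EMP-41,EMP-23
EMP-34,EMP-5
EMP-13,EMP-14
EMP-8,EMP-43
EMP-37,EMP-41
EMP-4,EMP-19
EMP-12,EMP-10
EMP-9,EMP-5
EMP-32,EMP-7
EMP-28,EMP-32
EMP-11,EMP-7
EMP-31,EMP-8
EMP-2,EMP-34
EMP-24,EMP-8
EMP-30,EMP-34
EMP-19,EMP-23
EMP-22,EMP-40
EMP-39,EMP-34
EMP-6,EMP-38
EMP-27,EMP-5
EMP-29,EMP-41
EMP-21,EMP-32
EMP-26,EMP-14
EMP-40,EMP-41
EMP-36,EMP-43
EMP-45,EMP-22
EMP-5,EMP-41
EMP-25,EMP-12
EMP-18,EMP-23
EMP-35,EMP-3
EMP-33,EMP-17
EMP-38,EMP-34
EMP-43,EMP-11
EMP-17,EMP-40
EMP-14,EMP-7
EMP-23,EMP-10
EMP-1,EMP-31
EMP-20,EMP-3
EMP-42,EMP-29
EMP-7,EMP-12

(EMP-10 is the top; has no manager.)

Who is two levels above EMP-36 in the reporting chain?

EMP-11

EMP-36 reports to EMP-43, and EMP-43 reports to EMP-11. So EMP-36's skip-level manager is EMP-11.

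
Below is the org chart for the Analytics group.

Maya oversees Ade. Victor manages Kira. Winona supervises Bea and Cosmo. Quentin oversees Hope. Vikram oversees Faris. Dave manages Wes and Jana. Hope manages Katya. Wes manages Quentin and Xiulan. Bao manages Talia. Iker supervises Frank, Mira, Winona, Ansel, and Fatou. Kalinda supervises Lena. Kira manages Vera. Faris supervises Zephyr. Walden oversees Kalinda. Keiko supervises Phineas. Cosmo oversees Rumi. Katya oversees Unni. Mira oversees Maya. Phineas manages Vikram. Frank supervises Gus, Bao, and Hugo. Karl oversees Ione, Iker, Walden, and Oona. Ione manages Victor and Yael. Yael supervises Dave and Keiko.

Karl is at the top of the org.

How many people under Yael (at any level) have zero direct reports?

The people in Yael's organization with no one reporting to them are Zephyr, Jana, Xiulan, Unni. That is 4.

4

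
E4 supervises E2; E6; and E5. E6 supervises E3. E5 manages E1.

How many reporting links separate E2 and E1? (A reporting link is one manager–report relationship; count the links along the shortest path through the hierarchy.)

E2 is 1 level below E4, and E1 is 2 levels below E4 (their lowest common manager). The shortest path runs up from E2 to E4 and back down to E1: 1 + 2 = 3 links.

3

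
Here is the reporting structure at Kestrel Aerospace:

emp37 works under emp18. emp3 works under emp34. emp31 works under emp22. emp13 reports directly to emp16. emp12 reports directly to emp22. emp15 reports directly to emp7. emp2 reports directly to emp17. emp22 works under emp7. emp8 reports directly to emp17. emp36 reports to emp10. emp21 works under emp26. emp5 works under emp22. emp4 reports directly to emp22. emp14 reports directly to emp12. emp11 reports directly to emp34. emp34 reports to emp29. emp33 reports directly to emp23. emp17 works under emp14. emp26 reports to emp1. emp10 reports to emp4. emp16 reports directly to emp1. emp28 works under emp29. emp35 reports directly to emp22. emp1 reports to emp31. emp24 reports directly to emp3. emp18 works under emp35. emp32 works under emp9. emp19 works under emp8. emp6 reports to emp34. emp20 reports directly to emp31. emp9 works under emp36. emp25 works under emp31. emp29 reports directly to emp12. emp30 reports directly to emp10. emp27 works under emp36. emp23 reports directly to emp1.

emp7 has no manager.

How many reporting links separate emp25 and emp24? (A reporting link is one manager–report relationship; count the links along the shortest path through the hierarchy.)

7

emp25 is 2 levels below emp22, and emp24 is 5 levels below emp22 (their lowest common manager). The shortest path runs up from emp25 to emp22 and back down to emp24: 2 + 5 = 7 links.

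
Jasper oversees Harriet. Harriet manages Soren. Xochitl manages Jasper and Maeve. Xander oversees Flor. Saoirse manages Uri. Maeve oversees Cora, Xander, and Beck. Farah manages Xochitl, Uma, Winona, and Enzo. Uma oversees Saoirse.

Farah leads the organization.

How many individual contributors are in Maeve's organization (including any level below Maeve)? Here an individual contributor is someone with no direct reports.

3

The people in Maeve's organization with no one reporting to them are Beck, Flor, Cora. That is 3.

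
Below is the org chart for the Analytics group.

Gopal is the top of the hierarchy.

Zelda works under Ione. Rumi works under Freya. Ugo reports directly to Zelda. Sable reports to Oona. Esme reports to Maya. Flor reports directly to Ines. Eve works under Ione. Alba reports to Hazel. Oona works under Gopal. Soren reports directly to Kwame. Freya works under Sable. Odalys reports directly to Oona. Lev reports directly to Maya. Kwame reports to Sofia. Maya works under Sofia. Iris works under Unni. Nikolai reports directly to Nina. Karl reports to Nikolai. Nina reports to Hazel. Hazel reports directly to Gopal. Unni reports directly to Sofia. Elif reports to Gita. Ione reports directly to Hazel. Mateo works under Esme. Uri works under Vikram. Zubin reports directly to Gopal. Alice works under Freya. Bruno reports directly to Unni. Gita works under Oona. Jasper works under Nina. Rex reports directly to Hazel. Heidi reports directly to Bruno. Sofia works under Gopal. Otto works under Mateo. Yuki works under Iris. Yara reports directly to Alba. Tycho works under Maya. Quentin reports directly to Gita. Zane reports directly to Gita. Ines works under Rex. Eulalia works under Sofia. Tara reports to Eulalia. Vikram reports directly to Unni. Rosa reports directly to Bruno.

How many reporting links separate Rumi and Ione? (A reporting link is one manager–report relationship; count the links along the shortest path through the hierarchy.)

6

Rumi is 4 levels below Gopal, and Ione is 2 levels below Gopal (their lowest common manager). The shortest path runs up from Rumi to Gopal and back down to Ione: 4 + 2 = 6 links.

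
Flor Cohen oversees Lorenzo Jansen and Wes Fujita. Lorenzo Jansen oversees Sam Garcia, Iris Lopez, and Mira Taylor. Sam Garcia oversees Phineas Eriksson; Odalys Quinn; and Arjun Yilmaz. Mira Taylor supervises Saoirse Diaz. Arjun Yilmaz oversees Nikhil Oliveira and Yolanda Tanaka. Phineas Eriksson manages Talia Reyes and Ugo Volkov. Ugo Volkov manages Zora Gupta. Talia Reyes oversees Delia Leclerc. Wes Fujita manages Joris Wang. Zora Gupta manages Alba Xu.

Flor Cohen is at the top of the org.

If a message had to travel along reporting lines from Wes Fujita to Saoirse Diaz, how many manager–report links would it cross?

4

Wes Fujita is 1 level below Flor Cohen, and Saoirse Diaz is 3 levels below Flor Cohen (their lowest common manager). The shortest path runs up from Wes Fujita to Flor Cohen and back down to Saoirse Diaz: 1 + 3 = 4 links.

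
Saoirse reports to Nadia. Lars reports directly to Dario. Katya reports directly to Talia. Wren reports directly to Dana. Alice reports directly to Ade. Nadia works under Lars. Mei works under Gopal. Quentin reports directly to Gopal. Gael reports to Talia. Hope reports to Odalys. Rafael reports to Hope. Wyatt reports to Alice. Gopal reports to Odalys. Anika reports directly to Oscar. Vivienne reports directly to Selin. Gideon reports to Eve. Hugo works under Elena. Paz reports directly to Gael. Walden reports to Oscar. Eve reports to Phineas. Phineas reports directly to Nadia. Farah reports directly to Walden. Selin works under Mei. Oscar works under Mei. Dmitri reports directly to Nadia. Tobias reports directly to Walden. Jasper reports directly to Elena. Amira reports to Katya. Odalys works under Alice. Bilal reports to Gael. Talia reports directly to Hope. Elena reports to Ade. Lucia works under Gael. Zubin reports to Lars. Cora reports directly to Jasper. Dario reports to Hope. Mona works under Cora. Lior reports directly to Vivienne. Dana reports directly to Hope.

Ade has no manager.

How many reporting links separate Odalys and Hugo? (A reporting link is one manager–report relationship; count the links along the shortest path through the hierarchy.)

Odalys is 2 levels below Ade, and Hugo is 2 levels below Ade (their lowest common manager). The shortest path runs up from Odalys to Ade and back down to Hugo: 2 + 2 = 4 links.

4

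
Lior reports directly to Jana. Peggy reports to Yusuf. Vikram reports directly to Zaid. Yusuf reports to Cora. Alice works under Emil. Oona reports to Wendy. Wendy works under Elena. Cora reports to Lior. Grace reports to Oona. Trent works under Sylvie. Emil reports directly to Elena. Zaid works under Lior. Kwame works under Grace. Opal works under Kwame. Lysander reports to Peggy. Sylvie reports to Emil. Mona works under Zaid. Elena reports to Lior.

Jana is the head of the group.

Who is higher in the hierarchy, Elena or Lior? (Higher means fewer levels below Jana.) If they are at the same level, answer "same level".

Elena is 2 levels below Jana; Lior is 1. Lior is higher.

Lior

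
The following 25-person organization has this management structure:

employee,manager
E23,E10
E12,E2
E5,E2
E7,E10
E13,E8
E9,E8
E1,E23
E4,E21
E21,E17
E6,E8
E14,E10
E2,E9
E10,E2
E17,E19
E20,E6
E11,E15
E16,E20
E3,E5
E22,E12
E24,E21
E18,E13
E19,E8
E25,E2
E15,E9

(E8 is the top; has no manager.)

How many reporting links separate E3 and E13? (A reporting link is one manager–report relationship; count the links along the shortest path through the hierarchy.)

5

E3 is 4 levels below E8, and E13 is 1 level below E8 (their lowest common manager). The shortest path runs up from E3 to E8 and back down to E13: 4 + 1 = 5 links.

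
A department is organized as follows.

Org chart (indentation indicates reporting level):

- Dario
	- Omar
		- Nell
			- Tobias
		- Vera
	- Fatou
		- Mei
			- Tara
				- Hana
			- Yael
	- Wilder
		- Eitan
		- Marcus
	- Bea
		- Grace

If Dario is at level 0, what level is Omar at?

1

Chain from Omar up to Dario: Omar → Dario. That is 1 step up, so Omar is 1 level below Dario.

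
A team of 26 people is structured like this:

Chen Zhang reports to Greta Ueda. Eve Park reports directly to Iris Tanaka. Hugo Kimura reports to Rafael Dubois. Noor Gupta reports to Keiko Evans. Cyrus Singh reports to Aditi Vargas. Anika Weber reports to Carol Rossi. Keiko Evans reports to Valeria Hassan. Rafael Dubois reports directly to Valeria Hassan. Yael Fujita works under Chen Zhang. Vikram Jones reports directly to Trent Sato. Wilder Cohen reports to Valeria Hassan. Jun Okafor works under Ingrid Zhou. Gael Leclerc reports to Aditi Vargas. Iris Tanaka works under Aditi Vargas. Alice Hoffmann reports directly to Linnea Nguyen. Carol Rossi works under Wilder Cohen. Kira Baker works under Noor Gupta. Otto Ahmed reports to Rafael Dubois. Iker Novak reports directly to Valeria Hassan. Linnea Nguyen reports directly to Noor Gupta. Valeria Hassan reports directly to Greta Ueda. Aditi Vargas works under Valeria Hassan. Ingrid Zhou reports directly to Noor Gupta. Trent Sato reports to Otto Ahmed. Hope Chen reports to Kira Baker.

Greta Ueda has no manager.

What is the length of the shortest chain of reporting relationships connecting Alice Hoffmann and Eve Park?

Alice Hoffmann is 4 levels below Valeria Hassan, and Eve Park is 3 levels below Valeria Hassan (their lowest common manager). The shortest path runs up from Alice Hoffmann to Valeria Hassan and back down to Eve Park: 4 + 3 = 7 links.

7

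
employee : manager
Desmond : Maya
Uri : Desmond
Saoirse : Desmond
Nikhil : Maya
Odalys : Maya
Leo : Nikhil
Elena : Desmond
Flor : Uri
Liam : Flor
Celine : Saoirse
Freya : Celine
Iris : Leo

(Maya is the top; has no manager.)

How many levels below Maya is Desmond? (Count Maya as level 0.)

Chain from Desmond up to Maya: Desmond → Maya. That is 1 step up, so Desmond is 1 level below Maya.

1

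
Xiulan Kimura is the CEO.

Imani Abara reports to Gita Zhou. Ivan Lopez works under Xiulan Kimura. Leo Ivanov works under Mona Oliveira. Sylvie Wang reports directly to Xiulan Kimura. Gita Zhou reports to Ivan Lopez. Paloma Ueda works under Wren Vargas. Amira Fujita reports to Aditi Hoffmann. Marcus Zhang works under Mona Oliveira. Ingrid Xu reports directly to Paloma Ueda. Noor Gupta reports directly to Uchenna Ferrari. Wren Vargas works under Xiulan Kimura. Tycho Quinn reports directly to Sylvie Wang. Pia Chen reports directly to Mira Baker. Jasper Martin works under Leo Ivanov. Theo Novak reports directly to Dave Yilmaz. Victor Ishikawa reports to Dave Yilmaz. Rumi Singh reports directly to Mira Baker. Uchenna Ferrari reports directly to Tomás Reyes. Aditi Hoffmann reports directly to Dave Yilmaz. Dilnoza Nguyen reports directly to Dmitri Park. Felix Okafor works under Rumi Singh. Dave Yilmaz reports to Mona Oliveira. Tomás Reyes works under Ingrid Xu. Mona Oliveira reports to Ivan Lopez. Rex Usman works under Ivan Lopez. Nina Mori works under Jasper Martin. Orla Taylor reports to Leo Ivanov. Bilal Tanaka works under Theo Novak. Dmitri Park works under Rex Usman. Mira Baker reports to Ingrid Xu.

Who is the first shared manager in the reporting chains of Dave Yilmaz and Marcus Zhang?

Dave Yilmaz's chain of managers is Mona Oliveira, Ivan Lopez, Xiulan Kimura. Marcus Zhang's chain of managers is Mona Oliveira, Ivan Lopez, Xiulan Kimura. The first manager that appears in both chains is Mona Oliveira.

Mona Oliveira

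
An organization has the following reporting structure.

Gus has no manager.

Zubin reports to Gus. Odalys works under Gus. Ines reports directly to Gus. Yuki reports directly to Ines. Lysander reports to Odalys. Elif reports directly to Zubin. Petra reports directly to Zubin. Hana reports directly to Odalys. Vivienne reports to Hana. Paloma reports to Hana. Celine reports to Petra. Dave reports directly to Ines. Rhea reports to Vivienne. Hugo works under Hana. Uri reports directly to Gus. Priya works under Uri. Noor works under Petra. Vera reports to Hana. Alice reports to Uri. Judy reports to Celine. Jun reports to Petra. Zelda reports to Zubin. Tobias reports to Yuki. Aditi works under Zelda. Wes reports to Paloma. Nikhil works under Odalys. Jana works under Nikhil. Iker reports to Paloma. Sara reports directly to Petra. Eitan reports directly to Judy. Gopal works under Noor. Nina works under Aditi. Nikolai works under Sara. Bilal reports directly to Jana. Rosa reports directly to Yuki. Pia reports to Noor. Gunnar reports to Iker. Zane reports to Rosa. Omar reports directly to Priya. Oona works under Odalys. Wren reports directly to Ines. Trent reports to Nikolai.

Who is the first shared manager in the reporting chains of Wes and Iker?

Wes's chain of managers is Paloma, Hana, Odalys, Gus. Iker's chain of managers is Paloma, Hana, Odalys, Gus. The first manager that appears in both chains is Paloma.

Paloma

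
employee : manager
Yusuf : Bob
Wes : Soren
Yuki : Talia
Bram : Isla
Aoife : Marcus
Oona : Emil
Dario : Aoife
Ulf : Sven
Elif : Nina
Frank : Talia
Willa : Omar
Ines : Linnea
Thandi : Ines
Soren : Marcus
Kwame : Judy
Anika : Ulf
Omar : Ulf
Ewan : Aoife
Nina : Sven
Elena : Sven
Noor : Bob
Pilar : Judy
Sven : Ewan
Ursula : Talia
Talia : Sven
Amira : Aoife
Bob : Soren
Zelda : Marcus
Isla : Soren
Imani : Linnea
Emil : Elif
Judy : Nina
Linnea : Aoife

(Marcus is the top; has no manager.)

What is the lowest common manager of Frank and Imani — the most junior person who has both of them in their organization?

Frank's chain of managers is Talia, Sven, Ewan, Aoife, Marcus. Imani's chain of managers is Linnea, Aoife, Marcus. The first manager that appears in both chains is Aoife.

Aoife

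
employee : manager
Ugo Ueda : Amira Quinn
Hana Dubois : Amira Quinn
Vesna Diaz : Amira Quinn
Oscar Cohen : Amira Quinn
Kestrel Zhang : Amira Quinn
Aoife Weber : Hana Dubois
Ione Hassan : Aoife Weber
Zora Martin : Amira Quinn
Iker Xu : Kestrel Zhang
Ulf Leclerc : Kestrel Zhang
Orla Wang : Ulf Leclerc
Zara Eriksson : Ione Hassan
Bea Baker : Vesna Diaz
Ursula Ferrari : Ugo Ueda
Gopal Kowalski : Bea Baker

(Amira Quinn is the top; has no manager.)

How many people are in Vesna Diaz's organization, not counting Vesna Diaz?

Vesna Diaz directly manages Bea Baker. Under Bea Baker: Gopal Kowalski (1). That's 2 in total.

2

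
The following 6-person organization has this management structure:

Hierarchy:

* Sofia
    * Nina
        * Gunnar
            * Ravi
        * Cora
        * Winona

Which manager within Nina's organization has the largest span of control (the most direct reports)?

Nina

Direct-report counts within Nina's organization: Nina has 3; Gunnar has 1. The largest is 3, held by Nina.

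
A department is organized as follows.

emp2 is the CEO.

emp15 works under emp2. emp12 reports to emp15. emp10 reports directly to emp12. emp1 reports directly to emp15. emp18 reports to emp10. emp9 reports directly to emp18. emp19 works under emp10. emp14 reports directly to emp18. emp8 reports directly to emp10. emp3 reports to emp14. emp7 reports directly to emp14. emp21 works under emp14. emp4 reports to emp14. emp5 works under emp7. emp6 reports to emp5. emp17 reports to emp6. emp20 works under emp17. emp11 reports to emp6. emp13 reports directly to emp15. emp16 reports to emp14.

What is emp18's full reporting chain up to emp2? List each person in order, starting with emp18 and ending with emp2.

emp18 -> emp10 -> emp12 -> emp15 -> emp2

emp18 reports to emp10. emp10 reports to emp12. emp12 reports to emp15. emp15 reports to emp2. emp2 is at the top.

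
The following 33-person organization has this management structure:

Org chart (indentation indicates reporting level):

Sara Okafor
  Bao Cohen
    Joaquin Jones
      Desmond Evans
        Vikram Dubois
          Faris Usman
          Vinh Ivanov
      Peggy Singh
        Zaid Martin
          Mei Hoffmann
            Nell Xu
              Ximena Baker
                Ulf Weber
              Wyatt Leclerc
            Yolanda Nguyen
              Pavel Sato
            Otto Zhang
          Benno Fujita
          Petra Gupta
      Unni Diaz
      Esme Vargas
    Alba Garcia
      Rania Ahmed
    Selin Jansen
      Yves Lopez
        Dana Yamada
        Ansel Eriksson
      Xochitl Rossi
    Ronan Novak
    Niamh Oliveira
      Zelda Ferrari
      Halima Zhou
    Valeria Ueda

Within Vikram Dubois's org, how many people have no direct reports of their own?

The people in Vikram Dubois's organization with no one reporting to them are Vinh Ivanov, Faris Usman. That is 2.

2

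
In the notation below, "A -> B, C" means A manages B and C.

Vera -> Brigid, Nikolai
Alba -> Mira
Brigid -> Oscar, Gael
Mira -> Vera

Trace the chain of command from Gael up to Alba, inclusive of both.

Gael -> Brigid -> Vera -> Mira -> Alba

Gael reports to Brigid. Brigid reports to Vera. Vera reports to Mira. Mira reports to Alba. Alba is at the top.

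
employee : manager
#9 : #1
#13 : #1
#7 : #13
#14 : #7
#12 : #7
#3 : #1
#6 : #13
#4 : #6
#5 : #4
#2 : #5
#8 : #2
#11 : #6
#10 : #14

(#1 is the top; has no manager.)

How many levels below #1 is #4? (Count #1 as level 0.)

3

Chain from #4 up to #1: #4 → #6 → #13 → #1. That is 3 steps up, so #4 is 3 levels below #1.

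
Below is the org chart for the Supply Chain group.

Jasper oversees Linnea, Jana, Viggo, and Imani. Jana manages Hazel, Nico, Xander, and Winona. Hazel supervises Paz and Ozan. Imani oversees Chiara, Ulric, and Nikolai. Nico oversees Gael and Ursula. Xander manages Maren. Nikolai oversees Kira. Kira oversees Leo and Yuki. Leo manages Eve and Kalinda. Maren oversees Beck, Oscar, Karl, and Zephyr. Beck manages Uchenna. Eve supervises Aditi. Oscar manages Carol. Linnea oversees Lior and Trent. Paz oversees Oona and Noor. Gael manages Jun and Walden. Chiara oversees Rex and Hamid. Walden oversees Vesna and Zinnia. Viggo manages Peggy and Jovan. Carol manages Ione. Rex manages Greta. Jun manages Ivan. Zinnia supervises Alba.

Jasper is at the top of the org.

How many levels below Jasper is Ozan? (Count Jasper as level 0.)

Chain from Ozan up to Jasper: Ozan → Hazel → Jana → Jasper. That is 3 steps up, so Ozan is 3 levels below Jasper.

3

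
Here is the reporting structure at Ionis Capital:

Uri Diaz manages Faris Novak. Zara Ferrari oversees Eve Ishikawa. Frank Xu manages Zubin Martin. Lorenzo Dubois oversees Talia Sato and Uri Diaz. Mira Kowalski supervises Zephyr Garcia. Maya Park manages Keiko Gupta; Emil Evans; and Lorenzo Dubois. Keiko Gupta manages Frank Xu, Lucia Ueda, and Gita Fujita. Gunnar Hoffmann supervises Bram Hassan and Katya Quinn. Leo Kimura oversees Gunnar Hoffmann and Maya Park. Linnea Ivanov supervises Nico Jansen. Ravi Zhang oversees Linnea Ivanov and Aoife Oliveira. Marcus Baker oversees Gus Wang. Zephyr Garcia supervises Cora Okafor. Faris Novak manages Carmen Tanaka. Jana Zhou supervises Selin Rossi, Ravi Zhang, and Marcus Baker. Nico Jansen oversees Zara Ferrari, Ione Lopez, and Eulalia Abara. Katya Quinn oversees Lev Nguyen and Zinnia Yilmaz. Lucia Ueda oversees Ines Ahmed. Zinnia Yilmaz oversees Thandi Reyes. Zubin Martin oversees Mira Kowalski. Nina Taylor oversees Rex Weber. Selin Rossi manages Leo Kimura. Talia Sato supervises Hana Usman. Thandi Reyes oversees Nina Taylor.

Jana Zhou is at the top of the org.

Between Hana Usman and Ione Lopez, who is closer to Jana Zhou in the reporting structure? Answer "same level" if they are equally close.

Ione Lopez

Hana Usman is 6 levels below Jana Zhou; Ione Lopez is 4. Ione Lopez is higher.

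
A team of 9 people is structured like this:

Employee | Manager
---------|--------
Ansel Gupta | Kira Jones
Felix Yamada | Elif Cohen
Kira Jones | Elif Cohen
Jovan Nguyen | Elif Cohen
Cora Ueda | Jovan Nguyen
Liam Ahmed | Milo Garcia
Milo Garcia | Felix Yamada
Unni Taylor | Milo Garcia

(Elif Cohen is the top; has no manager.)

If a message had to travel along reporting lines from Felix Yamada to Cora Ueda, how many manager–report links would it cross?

Felix Yamada is 1 level below Elif Cohen, and Cora Ueda is 2 levels below Elif Cohen (their lowest common manager). The shortest path runs up from Felix Yamada to Elif Cohen and back down to Cora Ueda: 1 + 2 = 3 links.

3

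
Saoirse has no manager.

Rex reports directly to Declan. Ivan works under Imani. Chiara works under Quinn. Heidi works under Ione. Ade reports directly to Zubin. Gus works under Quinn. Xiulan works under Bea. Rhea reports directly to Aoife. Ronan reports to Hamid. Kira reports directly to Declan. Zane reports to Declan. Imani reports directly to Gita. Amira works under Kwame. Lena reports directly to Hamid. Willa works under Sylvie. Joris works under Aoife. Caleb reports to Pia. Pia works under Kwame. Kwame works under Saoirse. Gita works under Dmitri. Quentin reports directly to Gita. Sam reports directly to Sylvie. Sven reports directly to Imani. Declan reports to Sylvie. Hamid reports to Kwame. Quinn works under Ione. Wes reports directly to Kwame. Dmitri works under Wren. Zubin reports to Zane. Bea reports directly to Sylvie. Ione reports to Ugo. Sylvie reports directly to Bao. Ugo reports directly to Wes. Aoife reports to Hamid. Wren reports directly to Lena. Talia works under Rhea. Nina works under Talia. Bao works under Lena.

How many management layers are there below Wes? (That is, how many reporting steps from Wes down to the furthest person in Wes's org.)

The longest chain under Wes runs Wes → Ugo → Ione → Quinn → Chiara, which is 4 levels below Wes.

4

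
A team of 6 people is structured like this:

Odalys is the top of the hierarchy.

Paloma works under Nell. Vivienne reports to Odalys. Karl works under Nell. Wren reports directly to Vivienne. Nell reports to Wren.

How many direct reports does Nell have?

2

Nell directly manages Paloma, Karl. That is 2 direct reports.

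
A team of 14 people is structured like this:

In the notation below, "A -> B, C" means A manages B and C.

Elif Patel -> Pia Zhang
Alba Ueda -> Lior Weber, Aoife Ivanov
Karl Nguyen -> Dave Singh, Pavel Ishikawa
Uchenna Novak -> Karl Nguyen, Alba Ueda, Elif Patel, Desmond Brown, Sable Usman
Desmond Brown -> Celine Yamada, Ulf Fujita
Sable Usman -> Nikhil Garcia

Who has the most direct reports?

Direct-report counts: Uchenna Novak has 5; Sable Usman has 1; Desmond Brown has 2; Elif Patel has 1; Alba Ueda has 2; Karl Nguyen has 2. The largest is 5, held by Uchenna Novak.

Uchenna Novak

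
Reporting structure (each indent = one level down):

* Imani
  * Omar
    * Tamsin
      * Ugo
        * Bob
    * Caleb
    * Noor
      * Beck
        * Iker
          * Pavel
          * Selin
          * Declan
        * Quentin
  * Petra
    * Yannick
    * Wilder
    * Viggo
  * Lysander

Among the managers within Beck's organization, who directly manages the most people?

Iker

Direct-report counts within Beck's organization: Beck has 2; Iker has 3. The largest is 3, held by Iker.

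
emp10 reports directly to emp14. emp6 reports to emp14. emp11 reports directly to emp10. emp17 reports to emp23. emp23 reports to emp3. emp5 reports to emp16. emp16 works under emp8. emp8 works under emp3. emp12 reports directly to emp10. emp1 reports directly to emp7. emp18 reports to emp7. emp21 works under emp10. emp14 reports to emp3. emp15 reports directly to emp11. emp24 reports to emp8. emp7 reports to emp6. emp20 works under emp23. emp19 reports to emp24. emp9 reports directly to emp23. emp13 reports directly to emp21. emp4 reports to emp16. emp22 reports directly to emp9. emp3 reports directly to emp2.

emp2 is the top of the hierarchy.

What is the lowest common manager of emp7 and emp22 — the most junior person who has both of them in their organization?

emp7's chain of managers is emp6, emp14, emp3, emp2. emp22's chain of managers is emp9, emp23, emp3, emp2. The first manager that appears in both chains is emp3.

emp3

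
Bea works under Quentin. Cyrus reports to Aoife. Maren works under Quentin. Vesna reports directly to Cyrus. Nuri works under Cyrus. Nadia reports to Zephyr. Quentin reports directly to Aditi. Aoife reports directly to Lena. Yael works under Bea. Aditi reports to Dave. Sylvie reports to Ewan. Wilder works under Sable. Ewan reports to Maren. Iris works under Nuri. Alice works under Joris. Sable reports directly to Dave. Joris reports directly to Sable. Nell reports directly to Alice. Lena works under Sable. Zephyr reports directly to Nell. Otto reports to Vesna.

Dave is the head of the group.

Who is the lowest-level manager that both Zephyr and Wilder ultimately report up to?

Sable

Zephyr's chain of managers is Nell, Alice, Joris, Sable, Dave. Wilder's chain of managers is Sable, Dave. The first manager that appears in both chains is Sable.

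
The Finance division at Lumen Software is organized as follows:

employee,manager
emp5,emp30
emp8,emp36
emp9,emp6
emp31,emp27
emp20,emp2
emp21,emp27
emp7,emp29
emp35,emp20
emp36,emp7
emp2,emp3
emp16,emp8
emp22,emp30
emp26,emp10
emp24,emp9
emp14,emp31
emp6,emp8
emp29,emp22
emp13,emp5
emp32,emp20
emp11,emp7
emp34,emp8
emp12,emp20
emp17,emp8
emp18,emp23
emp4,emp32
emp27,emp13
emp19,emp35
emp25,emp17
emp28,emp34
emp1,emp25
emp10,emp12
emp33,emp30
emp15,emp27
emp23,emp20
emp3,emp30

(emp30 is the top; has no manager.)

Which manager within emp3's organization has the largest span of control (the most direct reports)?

emp20

Direct-report counts within emp3's organization: emp3 has 1; emp2 has 1; emp20 has 4; emp23 has 1; emp12 has 1; emp10 has 1; emp35 has 1; emp32 has 1. The largest is 4, held by emp20.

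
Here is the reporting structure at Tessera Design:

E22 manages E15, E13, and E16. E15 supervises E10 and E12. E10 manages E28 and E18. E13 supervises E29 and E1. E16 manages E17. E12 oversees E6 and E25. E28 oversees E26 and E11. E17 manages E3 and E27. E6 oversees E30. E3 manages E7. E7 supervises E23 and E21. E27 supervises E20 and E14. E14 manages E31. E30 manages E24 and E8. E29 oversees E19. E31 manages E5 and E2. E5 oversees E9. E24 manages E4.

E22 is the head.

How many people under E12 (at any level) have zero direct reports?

3

The people in E12's organization with no one reporting to them are E25, E8, E4. That is 3.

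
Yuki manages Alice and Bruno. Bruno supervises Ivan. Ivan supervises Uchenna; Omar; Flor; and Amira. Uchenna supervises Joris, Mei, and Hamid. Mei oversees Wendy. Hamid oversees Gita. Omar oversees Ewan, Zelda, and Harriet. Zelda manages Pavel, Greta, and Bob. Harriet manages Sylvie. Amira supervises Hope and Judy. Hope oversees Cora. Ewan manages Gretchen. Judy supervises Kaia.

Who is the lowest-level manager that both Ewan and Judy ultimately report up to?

Ewan's chain of managers is Omar, Ivan, Bruno, Yuki. Judy's chain of managers is Amira, Ivan, Bruno, Yuki. The first manager that appears in both chains is Ivan.

Ivan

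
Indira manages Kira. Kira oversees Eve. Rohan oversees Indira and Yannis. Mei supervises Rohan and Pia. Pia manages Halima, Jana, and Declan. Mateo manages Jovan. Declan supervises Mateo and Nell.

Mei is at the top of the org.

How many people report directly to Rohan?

2

Rohan directly manages Indira, Yannis. That is 2 direct reports.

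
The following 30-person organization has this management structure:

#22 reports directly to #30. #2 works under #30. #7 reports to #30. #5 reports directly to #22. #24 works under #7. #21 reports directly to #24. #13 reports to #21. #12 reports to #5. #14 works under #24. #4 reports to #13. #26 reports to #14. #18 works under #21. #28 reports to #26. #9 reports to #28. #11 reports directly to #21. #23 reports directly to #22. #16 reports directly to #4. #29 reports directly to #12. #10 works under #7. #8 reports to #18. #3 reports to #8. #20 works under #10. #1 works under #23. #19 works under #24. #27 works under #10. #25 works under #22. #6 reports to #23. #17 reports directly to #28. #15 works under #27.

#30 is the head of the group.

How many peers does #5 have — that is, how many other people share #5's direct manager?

#5 reports to #22. #22's other direct reports are #23, #25 — 2 peers.

2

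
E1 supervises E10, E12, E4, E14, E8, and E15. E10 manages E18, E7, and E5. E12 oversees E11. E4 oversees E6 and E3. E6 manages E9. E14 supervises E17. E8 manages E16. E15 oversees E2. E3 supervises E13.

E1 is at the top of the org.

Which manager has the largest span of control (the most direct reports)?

Direct-report counts: E1 has 6; E15 has 1; E8 has 1; E14 has 1; E4 has 2; E3 has 1; E6 has 1; E12 has 1; E10 has 3. The largest is 6, held by E1.

E1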